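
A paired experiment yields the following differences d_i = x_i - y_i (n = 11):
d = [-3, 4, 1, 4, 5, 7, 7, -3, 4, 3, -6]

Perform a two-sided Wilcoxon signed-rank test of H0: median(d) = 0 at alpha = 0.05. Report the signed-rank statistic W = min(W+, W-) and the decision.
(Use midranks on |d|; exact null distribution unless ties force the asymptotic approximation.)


Step 1: Drop any zero differences (none here) and take |d_i|.
|d| = [3, 4, 1, 4, 5, 7, 7, 3, 4, 3, 6]
Step 2: Midrank |d_i| (ties get averaged ranks).
ranks: |3|->3, |4|->6, |1|->1, |4|->6, |5|->8, |7|->10.5, |7|->10.5, |3|->3, |4|->6, |3|->3, |6|->9
Step 3: Attach original signs; sum ranks with positive sign and with negative sign.
W+ = 6 + 1 + 6 + 8 + 10.5 + 10.5 + 6 + 3 = 51
W- = 3 + 3 + 9 = 15
(Check: W+ + W- = 66 should equal n(n+1)/2 = 66.)
Step 4: Test statistic W = min(W+, W-) = 15.
Step 5: Ties in |d|, so use the tie-corrected normal approximation.
        E[W] = n(n+1)/4 = 11*12/4 = 33.
        Tie groups: |d|=3 (t=3), |d|=4 (t=3), |d|=7 (t=2); sum(t^3 - t) = 54.
        Var[W] = n(n+1)(2n+1)/24 - sum(t^3-t)/48 = 3036/24 - 54/48 = 125.375.
        z = (W - E[W]) / sqrt(Var[W]) = (15 - 33) / 11.1971 = -1.6076.
        Two-sided p = 2*Phi(z) = 0.107932.
Step 6: alpha = 0.05. fail to reject H0.

W+ = 51, W- = 15, W = min = 15, p = 0.107932, fail to reject H0.


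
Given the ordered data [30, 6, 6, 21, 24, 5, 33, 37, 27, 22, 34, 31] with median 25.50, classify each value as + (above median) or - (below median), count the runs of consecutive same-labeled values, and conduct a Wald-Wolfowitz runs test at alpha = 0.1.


Step 1: Compute median = 25.50; label A = above, B = below.
Labels in order: ABBBBBAAABAA  (n_A = 6, n_B = 6)
Step 2: Count runs R = 5.
Step 3: Under H0 (random ordering), E[R] = 2*n_A*n_B/(n_A+n_B) + 1 = 2*6*6/12 + 1 = 7.0000.
        Var[R] = 2*n_A*n_B*(2*n_A*n_B - n_A - n_B) / ((n_A+n_B)^2 * (n_A+n_B-1)) = 4320/1584 = 2.7273.
        SD[R] = 1.6514.
Step 4: Continuity-corrected z = (R + 0.5 - E[R]) / SD[R] = (5 + 0.5 - 7.0000) / 1.6514 = -0.9083.
Step 5: Two-sided p-value via normal approximation = 2*(1 - Phi(|z|)) = 0.363722.
Step 6: alpha = 0.1. fail to reject H0.

R = 5, z = -0.9083, p = 0.363722, fail to reject H0.


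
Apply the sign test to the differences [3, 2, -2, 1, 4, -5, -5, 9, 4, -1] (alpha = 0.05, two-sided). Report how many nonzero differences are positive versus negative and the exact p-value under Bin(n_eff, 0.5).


Step 1: Discard zero differences. Original n = 10; n_eff = number of nonzero differences = 10.
Nonzero differences (with sign): +3, +2, -2, +1, +4, -5, -5, +9, +4, -1
Step 2: Count signs: positive = 6, negative = 4.
Step 3: Under H0: P(positive) = 0.5, so the number of positives S ~ Bin(10, 0.5).
Step 4: Two-sided exact p-value = sum of Bin(10,0.5) probabilities at or below the observed probability = 0.753906.
Step 5: alpha = 0.05. fail to reject H0.

n_eff = 10, pos = 6, neg = 4, p = 0.753906, fail to reject H0.


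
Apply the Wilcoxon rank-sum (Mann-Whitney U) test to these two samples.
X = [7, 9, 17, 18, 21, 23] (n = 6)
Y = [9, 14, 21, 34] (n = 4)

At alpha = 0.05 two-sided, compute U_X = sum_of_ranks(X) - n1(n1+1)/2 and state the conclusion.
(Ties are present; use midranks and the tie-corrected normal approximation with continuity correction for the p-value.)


Step 1: Combine and sort all 10 observations; assign midranks.
sorted (value, group): (7,X), (9,X), (9,Y), (14,Y), (17,X), (18,X), (21,X), (21,Y), (23,X), (34,Y)
ranks: 7->1, 9->2.5, 9->2.5, 14->4, 17->5, 18->6, 21->7.5, 21->7.5, 23->9, 34->10
Step 2: Rank sum for X: R1 = 1 + 2.5 + 5 + 6 + 7.5 + 9 = 31.
Step 3: U_X = R1 - n1(n1+1)/2 = 31 - 6*7/2 = 31 - 21 = 10.
       U_Y = n1*n2 - U_X = 24 - 10 = 14.
Step 4: Ties are present, so use the tie-corrected normal approximation (with continuity correction) for the p-value.
Step 5: p-value = 0.747637; compare to alpha = 0.05. fail to reject H0.

U_X = 10, p = 0.747637, fail to reject H0 at alpha = 0.05.


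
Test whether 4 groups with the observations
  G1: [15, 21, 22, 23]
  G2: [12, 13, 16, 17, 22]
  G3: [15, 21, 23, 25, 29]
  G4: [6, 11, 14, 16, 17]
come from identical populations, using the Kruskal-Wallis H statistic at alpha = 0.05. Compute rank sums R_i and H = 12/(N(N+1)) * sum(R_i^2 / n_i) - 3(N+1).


Step 1: Combine all N = 19 observations and assign midranks.
sorted (value, group, rank): (6,G4,1), (11,G4,2), (12,G2,3), (13,G2,4), (14,G4,5), (15,G1,6.5), (15,G3,6.5), (16,G2,8.5), (16,G4,8.5), (17,G2,10.5), (17,G4,10.5), (21,G1,12.5), (21,G3,12.5), (22,G1,14.5), (22,G2,14.5), (23,G1,16.5), (23,G3,16.5), (25,G3,18), (29,G3,19)
Step 2: Sum ranks within each group.
R_1 = 50 (n_1 = 4)
R_2 = 40.5 (n_2 = 5)
R_3 = 72.5 (n_3 = 5)
R_4 = 27 (n_4 = 5)
Step 3: H = 12/(N(N+1)) * sum(R_i^2/n_i) - 3(N+1)
     = 12/(19*20) * (50^2/4 + 40.5^2/5 + 72.5^2/5 + 27^2/5) - 3*20
     = 0.031579 * 2150.1 - 60
     = 7.897895.
Step 4: Ties present; correction factor C = 1 - 36/(19^3 - 19) = 0.994737. Corrected H = 7.897895 / 0.994737 = 7.939683.
Step 5: Under H0, H ~ chi^2(3); p-value = 0.047275.
Step 6: alpha = 0.05. reject H0.

H = 7.9397, df = 3, p = 0.047275, reject H0.


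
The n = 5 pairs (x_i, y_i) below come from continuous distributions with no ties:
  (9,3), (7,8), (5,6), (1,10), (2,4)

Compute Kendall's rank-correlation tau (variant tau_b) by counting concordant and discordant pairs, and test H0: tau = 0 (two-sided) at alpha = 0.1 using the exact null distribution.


Step 1: Enumerate the 10 unordered pairs (i,j) with i<j and classify each by sign(x_j-x_i) * sign(y_j-y_i).
  (1,2):dx=-2,dy=+5->D; (1,3):dx=-4,dy=+3->D; (1,4):dx=-8,dy=+7->D; (1,5):dx=-7,dy=+1->D
  (2,3):dx=-2,dy=-2->C; (2,4):dx=-6,dy=+2->D; (2,5):dx=-5,dy=-4->C; (3,4):dx=-4,dy=+4->D
  (3,5):dx=-3,dy=-2->C; (4,5):dx=+1,dy=-6->D
Step 2: C = 3, D = 7, total pairs = 10.
Step 3: tau = (C - D)/(n(n-1)/2) = (3 - 7)/10 = -0.400000.
Step 4: Exact two-sided p-value (enumerate n! = 120 permutations of y under H0): p = 0.483333.
Step 5: alpha = 0.1. fail to reject H0.

tau_b = -0.4000 (C=3, D=7), p = 0.483333, fail to reject H0.


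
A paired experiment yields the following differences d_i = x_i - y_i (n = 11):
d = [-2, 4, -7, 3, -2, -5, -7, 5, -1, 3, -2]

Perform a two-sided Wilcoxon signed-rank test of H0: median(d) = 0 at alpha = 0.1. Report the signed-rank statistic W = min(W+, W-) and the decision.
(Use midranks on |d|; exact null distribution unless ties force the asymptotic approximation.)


Step 1: Drop any zero differences (none here) and take |d_i|.
|d| = [2, 4, 7, 3, 2, 5, 7, 5, 1, 3, 2]
Step 2: Midrank |d_i| (ties get averaged ranks).
ranks: |2|->3, |4|->7, |7|->10.5, |3|->5.5, |2|->3, |5|->8.5, |7|->10.5, |5|->8.5, |1|->1, |3|->5.5, |2|->3
Step 3: Attach original signs; sum ranks with positive sign and with negative sign.
W+ = 7 + 5.5 + 8.5 + 5.5 = 26.5
W- = 3 + 10.5 + 3 + 8.5 + 10.5 + 1 + 3 = 39.5
(Check: W+ + W- = 66 should equal n(n+1)/2 = 66.)
Step 4: Test statistic W = min(W+, W-) = 26.5.
Step 5: Ties in |d|, so use the tie-corrected normal approximation.
        E[W] = n(n+1)/4 = 11*12/4 = 33.
        Tie groups: |d|=2 (t=3), |d|=3 (t=2), |d|=5 (t=2), |d|=7 (t=2); sum(t^3 - t) = 42.
        Var[W] = n(n+1)(2n+1)/24 - sum(t^3-t)/48 = 3036/24 - 42/48 = 125.625.
        z = (W - E[W]) / sqrt(Var[W]) = (26.5 - 33) / 11.2083 = -0.5799.
        Two-sided p = 2*Phi(z) = 0.561962.
Step 6: alpha = 0.1. fail to reject H0.

W+ = 26.5, W- = 39.5, W = min = 26.5, p = 0.561962, fail to reject H0.


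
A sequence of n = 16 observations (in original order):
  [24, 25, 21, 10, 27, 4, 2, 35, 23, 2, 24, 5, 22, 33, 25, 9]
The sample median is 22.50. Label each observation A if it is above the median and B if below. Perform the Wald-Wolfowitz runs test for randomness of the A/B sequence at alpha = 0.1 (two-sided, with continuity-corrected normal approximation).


Step 1: Compute median = 22.50; label A = above, B = below.
Labels in order: AABBABBAABABBAAB  (n_A = 8, n_B = 8)
Step 2: Count runs R = 10.
Step 3: Under H0 (random ordering), E[R] = 2*n_A*n_B/(n_A+n_B) + 1 = 2*8*8/16 + 1 = 9.0000.
        Var[R] = 2*n_A*n_B*(2*n_A*n_B - n_A - n_B) / ((n_A+n_B)^2 * (n_A+n_B-1)) = 14336/3840 = 3.7333.
        SD[R] = 1.9322.
Step 4: Continuity-corrected z = (R - 0.5 - E[R]) / SD[R] = (10 - 0.5 - 9.0000) / 1.9322 = 0.2588.
Step 5: Two-sided p-value via normal approximation = 2*(1 - Phi(|z|)) = 0.795809.
Step 6: alpha = 0.1. fail to reject H0.

R = 10, z = 0.2588, p = 0.795809, fail to reject H0.


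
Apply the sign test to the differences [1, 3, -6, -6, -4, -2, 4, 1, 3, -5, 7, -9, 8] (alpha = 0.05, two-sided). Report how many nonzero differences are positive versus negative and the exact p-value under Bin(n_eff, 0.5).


Step 1: Discard zero differences. Original n = 13; n_eff = number of nonzero differences = 13.
Nonzero differences (with sign): +1, +3, -6, -6, -4, -2, +4, +1, +3, -5, +7, -9, +8
Step 2: Count signs: positive = 7, negative = 6.
Step 3: Under H0: P(positive) = 0.5, so the number of positives S ~ Bin(13, 0.5).
Step 4: Two-sided exact p-value = sum of Bin(13,0.5) probabilities at or below the observed probability = 1.000000.
Step 5: alpha = 0.05. fail to reject H0.

n_eff = 13, pos = 7, neg = 6, p = 1.000000, fail to reject H0.


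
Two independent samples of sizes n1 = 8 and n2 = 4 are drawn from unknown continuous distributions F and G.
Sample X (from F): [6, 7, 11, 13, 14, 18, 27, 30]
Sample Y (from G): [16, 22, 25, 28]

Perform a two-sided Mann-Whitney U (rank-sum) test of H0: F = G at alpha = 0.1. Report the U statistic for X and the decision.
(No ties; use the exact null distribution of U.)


Step 1: Combine and sort all 12 observations; assign midranks.
sorted (value, group): (6,X), (7,X), (11,X), (13,X), (14,X), (16,Y), (18,X), (22,Y), (25,Y), (27,X), (28,Y), (30,X)
ranks: 6->1, 7->2, 11->3, 13->4, 14->5, 16->6, 18->7, 22->8, 25->9, 27->10, 28->11, 30->12
Step 2: Rank sum for X: R1 = 1 + 2 + 3 + 4 + 5 + 7 + 10 + 12 = 44.
Step 3: U_X = R1 - n1(n1+1)/2 = 44 - 8*9/2 = 44 - 36 = 8.
       U_Y = n1*n2 - U_X = 32 - 8 = 24.
Step 4: No ties, so the exact null distribution of U (based on enumerating the C(12,8) = 495 equally likely rank assignments) gives the two-sided p-value.
Step 5: p-value = 0.214141; compare to alpha = 0.1. fail to reject H0.

U_X = 8, p = 0.214141, fail to reject H0 at alpha = 0.1.


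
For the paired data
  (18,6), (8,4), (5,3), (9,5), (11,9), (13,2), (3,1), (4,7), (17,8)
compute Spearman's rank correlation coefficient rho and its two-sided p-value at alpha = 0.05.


Step 1: Rank x and y separately (midranks; no ties here).
rank(x): 18->9, 8->4, 5->3, 9->5, 11->6, 13->7, 3->1, 4->2, 17->8
rank(y): 6->6, 4->4, 3->3, 5->5, 9->9, 2->2, 1->1, 7->7, 8->8
Step 2: d_i = R_x(i) - R_y(i); compute d_i^2.
  (9-6)^2=9, (4-4)^2=0, (3-3)^2=0, (5-5)^2=0, (6-9)^2=9, (7-2)^2=25, (1-1)^2=0, (2-7)^2=25, (8-8)^2=0
sum(d^2) = 68.
Step 3: rho = 1 - 6*68 / (9*(9^2 - 1)) = 1 - 408/720 = 0.433333.
Step 4: Under H0, t = rho * sqrt((n-2)/(1-rho^2)) = 1.2721 ~ t(7).
Step 5: Two-sided p-value from the t-distribution with 7 df = 0.243952.
Step 6: alpha = 0.05. fail to reject H0.

rho = 0.4333, p = 0.243952, fail to reject H0 at alpha = 0.05.


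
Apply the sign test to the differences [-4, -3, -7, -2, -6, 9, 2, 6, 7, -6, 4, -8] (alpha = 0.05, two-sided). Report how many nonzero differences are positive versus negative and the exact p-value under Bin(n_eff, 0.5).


Step 1: Discard zero differences. Original n = 12; n_eff = number of nonzero differences = 12.
Nonzero differences (with sign): -4, -3, -7, -2, -6, +9, +2, +6, +7, -6, +4, -8
Step 2: Count signs: positive = 5, negative = 7.
Step 3: Under H0: P(positive) = 0.5, so the number of positives S ~ Bin(12, 0.5).
Step 4: Two-sided exact p-value = sum of Bin(12,0.5) probabilities at or below the observed probability = 0.774414.
Step 5: alpha = 0.05. fail to reject H0.

n_eff = 12, pos = 5, neg = 7, p = 0.774414, fail to reject H0.


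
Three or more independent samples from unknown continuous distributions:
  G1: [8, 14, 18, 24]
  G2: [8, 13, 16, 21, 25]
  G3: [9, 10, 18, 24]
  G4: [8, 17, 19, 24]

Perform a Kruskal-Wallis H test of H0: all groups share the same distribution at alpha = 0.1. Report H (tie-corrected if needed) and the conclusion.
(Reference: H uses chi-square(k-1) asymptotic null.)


Step 1: Combine all N = 17 observations and assign midranks.
sorted (value, group, rank): (8,G1,2), (8,G2,2), (8,G4,2), (9,G3,4), (10,G3,5), (13,G2,6), (14,G1,7), (16,G2,8), (17,G4,9), (18,G1,10.5), (18,G3,10.5), (19,G4,12), (21,G2,13), (24,G1,15), (24,G3,15), (24,G4,15), (25,G2,17)
Step 2: Sum ranks within each group.
R_1 = 34.5 (n_1 = 4)
R_2 = 46 (n_2 = 5)
R_3 = 34.5 (n_3 = 4)
R_4 = 38 (n_4 = 4)
Step 3: H = 12/(N(N+1)) * sum(R_i^2/n_i) - 3(N+1)
     = 12/(17*18) * (34.5^2/4 + 46^2/5 + 34.5^2/4 + 38^2/4) - 3*18
     = 0.039216 * 1379.33 - 54
     = 0.091176.
Step 4: Ties present; correction factor C = 1 - 54/(17^3 - 17) = 0.988971. Corrected H = 0.091176 / 0.988971 = 0.092193.
Step 5: Under H0, H ~ chi^2(3); p-value = 0.992758.
Step 6: alpha = 0.1. fail to reject H0.

H = 0.0922, df = 3, p = 0.992758, fail to reject H0.


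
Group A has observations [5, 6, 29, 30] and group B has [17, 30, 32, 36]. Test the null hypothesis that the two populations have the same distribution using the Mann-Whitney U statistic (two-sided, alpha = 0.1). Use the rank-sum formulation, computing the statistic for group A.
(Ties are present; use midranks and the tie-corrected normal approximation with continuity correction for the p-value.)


Step 1: Combine and sort all 8 observations; assign midranks.
sorted (value, group): (5,X), (6,X), (17,Y), (29,X), (30,X), (30,Y), (32,Y), (36,Y)
ranks: 5->1, 6->2, 17->3, 29->4, 30->5.5, 30->5.5, 32->7, 36->8
Step 2: Rank sum for X: R1 = 1 + 2 + 4 + 5.5 = 12.5.
Step 3: U_X = R1 - n1(n1+1)/2 = 12.5 - 4*5/2 = 12.5 - 10 = 2.5.
       U_Y = n1*n2 - U_X = 16 - 2.5 = 13.5.
Step 4: Ties are present, so use the tie-corrected normal approximation (with continuity correction) for the p-value.
Step 5: p-value = 0.146489; compare to alpha = 0.1. fail to reject H0.

U_X = 2.5, p = 0.146489, fail to reject H0 at alpha = 0.1.


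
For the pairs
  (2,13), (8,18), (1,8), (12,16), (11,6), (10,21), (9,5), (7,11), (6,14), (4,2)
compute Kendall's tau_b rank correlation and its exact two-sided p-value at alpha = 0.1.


Step 1: Enumerate the 45 unordered pairs (i,j) with i<j and classify each by sign(x_j-x_i) * sign(y_j-y_i).
  (1,2):dx=+6,dy=+5->C; (1,3):dx=-1,dy=-5->C; (1,4):dx=+10,dy=+3->C; (1,5):dx=+9,dy=-7->D
  (1,6):dx=+8,dy=+8->C; (1,7):dx=+7,dy=-8->D; (1,8):dx=+5,dy=-2->D; (1,9):dx=+4,dy=+1->C
  (1,10):dx=+2,dy=-11->D; (2,3):dx=-7,dy=-10->C; (2,4):dx=+4,dy=-2->D; (2,5):dx=+3,dy=-12->D
  (2,6):dx=+2,dy=+3->C; (2,7):dx=+1,dy=-13->D; (2,8):dx=-1,dy=-7->C; (2,9):dx=-2,dy=-4->C
  (2,10):dx=-4,dy=-16->C; (3,4):dx=+11,dy=+8->C; (3,5):dx=+10,dy=-2->D; (3,6):dx=+9,dy=+13->C
  (3,7):dx=+8,dy=-3->D; (3,8):dx=+6,dy=+3->C; (3,9):dx=+5,dy=+6->C; (3,10):dx=+3,dy=-6->D
  (4,5):dx=-1,dy=-10->C; (4,6):dx=-2,dy=+5->D; (4,7):dx=-3,dy=-11->C; (4,8):dx=-5,dy=-5->C
  (4,9):dx=-6,dy=-2->C; (4,10):dx=-8,dy=-14->C; (5,6):dx=-1,dy=+15->D; (5,7):dx=-2,dy=-1->C
  (5,8):dx=-4,dy=+5->D; (5,9):dx=-5,dy=+8->D; (5,10):dx=-7,dy=-4->C; (6,7):dx=-1,dy=-16->C
  (6,8):dx=-3,dy=-10->C; (6,9):dx=-4,dy=-7->C; (6,10):dx=-6,dy=-19->C; (7,8):dx=-2,dy=+6->D
  (7,9):dx=-3,dy=+9->D; (7,10):dx=-5,dy=-3->C; (8,9):dx=-1,dy=+3->D; (8,10):dx=-3,dy=-9->C
  (9,10):dx=-2,dy=-12->C
Step 2: C = 28, D = 17, total pairs = 45.
Step 3: tau = (C - D)/(n(n-1)/2) = (28 - 17)/45 = 0.244444.
Step 4: Exact two-sided p-value (enumerate n! = 3628800 permutations of y under H0): p = 0.380720.
Step 5: alpha = 0.1. fail to reject H0.

tau_b = 0.2444 (C=28, D=17), p = 0.380720, fail to reject H0.


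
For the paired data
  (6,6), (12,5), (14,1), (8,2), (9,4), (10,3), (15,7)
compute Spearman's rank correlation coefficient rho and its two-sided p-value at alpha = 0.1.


Step 1: Rank x and y separately (midranks; no ties here).
rank(x): 6->1, 12->5, 14->6, 8->2, 9->3, 10->4, 15->7
rank(y): 6->6, 5->5, 1->1, 2->2, 4->4, 3->3, 7->7
Step 2: d_i = R_x(i) - R_y(i); compute d_i^2.
  (1-6)^2=25, (5-5)^2=0, (6-1)^2=25, (2-2)^2=0, (3-4)^2=1, (4-3)^2=1, (7-7)^2=0
sum(d^2) = 52.
Step 3: rho = 1 - 6*52 / (7*(7^2 - 1)) = 1 - 312/336 = 0.071429.
Step 4: Under H0, t = rho * sqrt((n-2)/(1-rho^2)) = 0.1601 ~ t(5).
Step 5: Two-sided p-value from the t-distribution with 5 df = 0.879048.
Step 6: alpha = 0.1. fail to reject H0.

rho = 0.0714, p = 0.879048, fail to reject H0 at alpha = 0.1.


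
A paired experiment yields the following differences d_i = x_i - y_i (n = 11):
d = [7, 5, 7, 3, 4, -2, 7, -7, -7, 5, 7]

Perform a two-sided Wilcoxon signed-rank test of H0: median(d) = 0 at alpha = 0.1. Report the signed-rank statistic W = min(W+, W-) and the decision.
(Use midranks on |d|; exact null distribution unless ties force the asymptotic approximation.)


Step 1: Drop any zero differences (none here) and take |d_i|.
|d| = [7, 5, 7, 3, 4, 2, 7, 7, 7, 5, 7]
Step 2: Midrank |d_i| (ties get averaged ranks).
ranks: |7|->8.5, |5|->4.5, |7|->8.5, |3|->2, |4|->3, |2|->1, |7|->8.5, |7|->8.5, |7|->8.5, |5|->4.5, |7|->8.5
Step 3: Attach original signs; sum ranks with positive sign and with negative sign.
W+ = 8.5 + 4.5 + 8.5 + 2 + 3 + 8.5 + 4.5 + 8.5 = 48
W- = 1 + 8.5 + 8.5 = 18
(Check: W+ + W- = 66 should equal n(n+1)/2 = 66.)
Step 4: Test statistic W = min(W+, W-) = 18.
Step 5: Ties in |d|, so use the tie-corrected normal approximation.
        E[W] = n(n+1)/4 = 11*12/4 = 33.
        Tie groups: |d|=5 (t=2), |d|=7 (t=6); sum(t^3 - t) = 216.
        Var[W] = n(n+1)(2n+1)/24 - sum(t^3-t)/48 = 3036/24 - 216/48 = 122.
        z = (W - E[W]) / sqrt(Var[W]) = (18 - 33) / 11.0454 = -1.3580.
        Two-sided p = 2*Phi(z) = 0.174452.
Step 6: alpha = 0.1. fail to reject H0.

W+ = 48, W- = 18, W = min = 18, p = 0.174452, fail to reject H0.


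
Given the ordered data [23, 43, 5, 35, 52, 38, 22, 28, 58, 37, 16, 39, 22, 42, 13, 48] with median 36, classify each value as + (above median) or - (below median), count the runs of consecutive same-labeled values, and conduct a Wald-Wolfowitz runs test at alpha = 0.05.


Step 1: Compute median = 36; label A = above, B = below.
Labels in order: BABBAABBAABABABA  (n_A = 8, n_B = 8)
Step 2: Count runs R = 12.
Step 3: Under H0 (random ordering), E[R] = 2*n_A*n_B/(n_A+n_B) + 1 = 2*8*8/16 + 1 = 9.0000.
        Var[R] = 2*n_A*n_B*(2*n_A*n_B - n_A - n_B) / ((n_A+n_B)^2 * (n_A+n_B-1)) = 14336/3840 = 3.7333.
        SD[R] = 1.9322.
Step 4: Continuity-corrected z = (R - 0.5 - E[R]) / SD[R] = (12 - 0.5 - 9.0000) / 1.9322 = 1.2939.
Step 5: Two-sided p-value via normal approximation = 2*(1 - Phi(|z|)) = 0.195709.
Step 6: alpha = 0.05. fail to reject H0.

R = 12, z = 1.2939, p = 0.195709, fail to reject H0.


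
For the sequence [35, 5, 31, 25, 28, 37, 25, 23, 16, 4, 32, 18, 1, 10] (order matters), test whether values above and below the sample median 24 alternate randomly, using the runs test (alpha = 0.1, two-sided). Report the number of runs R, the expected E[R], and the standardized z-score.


Step 1: Compute median = 24; label A = above, B = below.
Labels in order: ABAAAAABBBABBB  (n_A = 7, n_B = 7)
Step 2: Count runs R = 6.
Step 3: Under H0 (random ordering), E[R] = 2*n_A*n_B/(n_A+n_B) + 1 = 2*7*7/14 + 1 = 8.0000.
        Var[R] = 2*n_A*n_B*(2*n_A*n_B - n_A - n_B) / ((n_A+n_B)^2 * (n_A+n_B-1)) = 8232/2548 = 3.2308.
        SD[R] = 1.7974.
Step 4: Continuity-corrected z = (R + 0.5 - E[R]) / SD[R] = (6 + 0.5 - 8.0000) / 1.7974 = -0.8345.
Step 5: Two-sided p-value via normal approximation = 2*(1 - Phi(|z|)) = 0.403986.
Step 6: alpha = 0.1. fail to reject H0.

R = 6, z = -0.8345, p = 0.403986, fail to reject H0.


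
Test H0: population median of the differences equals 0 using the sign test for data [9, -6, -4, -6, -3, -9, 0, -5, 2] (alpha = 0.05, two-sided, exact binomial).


Step 1: Discard zero differences. Original n = 9; n_eff = number of nonzero differences = 8.
Nonzero differences (with sign): +9, -6, -4, -6, -3, -9, -5, +2
Step 2: Count signs: positive = 2, negative = 6.
Step 3: Under H0: P(positive) = 0.5, so the number of positives S ~ Bin(8, 0.5).
Step 4: Two-sided exact p-value = sum of Bin(8,0.5) probabilities at or below the observed probability = 0.289062.
Step 5: alpha = 0.05. fail to reject H0.

n_eff = 8, pos = 2, neg = 6, p = 0.289062, fail to reject H0.


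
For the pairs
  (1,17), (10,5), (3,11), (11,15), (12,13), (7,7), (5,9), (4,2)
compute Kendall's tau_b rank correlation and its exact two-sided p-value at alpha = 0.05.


Step 1: Enumerate the 28 unordered pairs (i,j) with i<j and classify each by sign(x_j-x_i) * sign(y_j-y_i).
  (1,2):dx=+9,dy=-12->D; (1,3):dx=+2,dy=-6->D; (1,4):dx=+10,dy=-2->D; (1,5):dx=+11,dy=-4->D
  (1,6):dx=+6,dy=-10->D; (1,7):dx=+4,dy=-8->D; (1,8):dx=+3,dy=-15->D; (2,3):dx=-7,dy=+6->D
  (2,4):dx=+1,dy=+10->C; (2,5):dx=+2,dy=+8->C; (2,6):dx=-3,dy=+2->D; (2,7):dx=-5,dy=+4->D
  (2,8):dx=-6,dy=-3->C; (3,4):dx=+8,dy=+4->C; (3,5):dx=+9,dy=+2->C; (3,6):dx=+4,dy=-4->D
  (3,7):dx=+2,dy=-2->D; (3,8):dx=+1,dy=-9->D; (4,5):dx=+1,dy=-2->D; (4,6):dx=-4,dy=-8->C
  (4,7):dx=-6,dy=-6->C; (4,8):dx=-7,dy=-13->C; (5,6):dx=-5,dy=-6->C; (5,7):dx=-7,dy=-4->C
  (5,8):dx=-8,dy=-11->C; (6,7):dx=-2,dy=+2->D; (6,8):dx=-3,dy=-5->C; (7,8):dx=-1,dy=-7->C
Step 2: C = 13, D = 15, total pairs = 28.
Step 3: tau = (C - D)/(n(n-1)/2) = (13 - 15)/28 = -0.071429.
Step 4: Exact two-sided p-value (enumerate n! = 40320 permutations of y under H0): p = 0.904861.
Step 5: alpha = 0.05. fail to reject H0.

tau_b = -0.0714 (C=13, D=15), p = 0.904861, fail to reject H0.


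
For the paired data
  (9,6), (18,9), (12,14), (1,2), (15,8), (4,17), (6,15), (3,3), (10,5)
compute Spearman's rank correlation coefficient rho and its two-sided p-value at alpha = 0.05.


Step 1: Rank x and y separately (midranks; no ties here).
rank(x): 9->5, 18->9, 12->7, 1->1, 15->8, 4->3, 6->4, 3->2, 10->6
rank(y): 6->4, 9->6, 14->7, 2->1, 8->5, 17->9, 15->8, 3->2, 5->3
Step 2: d_i = R_x(i) - R_y(i); compute d_i^2.
  (5-4)^2=1, (9-6)^2=9, (7-7)^2=0, (1-1)^2=0, (8-5)^2=9, (3-9)^2=36, (4-8)^2=16, (2-2)^2=0, (6-3)^2=9
sum(d^2) = 80.
Step 3: rho = 1 - 6*80 / (9*(9^2 - 1)) = 1 - 480/720 = 0.333333.
Step 4: Under H0, t = rho * sqrt((n-2)/(1-rho^2)) = 0.9354 ~ t(7).
Step 5: Two-sided p-value from the t-distribution with 7 df = 0.380713.
Step 6: alpha = 0.05. fail to reject H0.

rho = 0.3333, p = 0.380713, fail to reject H0 at alpha = 0.05.


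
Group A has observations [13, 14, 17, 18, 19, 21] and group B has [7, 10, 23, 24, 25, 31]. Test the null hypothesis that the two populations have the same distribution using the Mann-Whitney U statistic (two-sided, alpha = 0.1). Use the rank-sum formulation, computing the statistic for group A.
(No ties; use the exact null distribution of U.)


Step 1: Combine and sort all 12 observations; assign midranks.
sorted (value, group): (7,Y), (10,Y), (13,X), (14,X), (17,X), (18,X), (19,X), (21,X), (23,Y), (24,Y), (25,Y), (31,Y)
ranks: 7->1, 10->2, 13->3, 14->4, 17->5, 18->6, 19->7, 21->8, 23->9, 24->10, 25->11, 31->12
Step 2: Rank sum for X: R1 = 3 + 4 + 5 + 6 + 7 + 8 = 33.
Step 3: U_X = R1 - n1(n1+1)/2 = 33 - 6*7/2 = 33 - 21 = 12.
       U_Y = n1*n2 - U_X = 36 - 12 = 24.
Step 4: No ties, so the exact null distribution of U (based on enumerating the C(12,6) = 924 equally likely rank assignments) gives the two-sided p-value.
Step 5: p-value = 0.393939; compare to alpha = 0.1. fail to reject H0.

U_X = 12, p = 0.393939, fail to reject H0 at alpha = 0.1.


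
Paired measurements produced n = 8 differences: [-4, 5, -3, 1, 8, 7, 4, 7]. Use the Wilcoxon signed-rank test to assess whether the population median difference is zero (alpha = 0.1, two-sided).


Step 1: Drop any zero differences (none here) and take |d_i|.
|d| = [4, 5, 3, 1, 8, 7, 4, 7]
Step 2: Midrank |d_i| (ties get averaged ranks).
ranks: |4|->3.5, |5|->5, |3|->2, |1|->1, |8|->8, |7|->6.5, |4|->3.5, |7|->6.5
Step 3: Attach original signs; sum ranks with positive sign and with negative sign.
W+ = 5 + 1 + 8 + 6.5 + 3.5 + 6.5 = 30.5
W- = 3.5 + 2 = 5.5
(Check: W+ + W- = 36 should equal n(n+1)/2 = 36.)
Step 4: Test statistic W = min(W+, W-) = 5.5.
Step 5: Ties in |d|, so use the tie-corrected normal approximation.
        E[W] = n(n+1)/4 = 8*9/4 = 18.
        Tie groups: |d|=4 (t=2), |d|=7 (t=2); sum(t^3 - t) = 12.
        Var[W] = n(n+1)(2n+1)/24 - sum(t^3-t)/48 = 1224/24 - 12/48 = 50.75.
        z = (W - E[W]) / sqrt(Var[W]) = (5.5 - 18) / 7.1239 = -1.7547.
        Two-sided p = 2*Phi(z) = 0.079318.
Step 6: alpha = 0.1. reject H0.

W+ = 30.5, W- = 5.5, W = min = 5.5, p = 0.079318, reject H0.


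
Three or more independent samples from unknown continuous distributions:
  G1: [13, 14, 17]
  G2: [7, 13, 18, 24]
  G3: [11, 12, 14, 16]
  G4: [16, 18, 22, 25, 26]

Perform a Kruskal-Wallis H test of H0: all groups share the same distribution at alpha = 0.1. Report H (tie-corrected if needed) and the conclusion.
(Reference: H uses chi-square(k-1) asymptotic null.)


Step 1: Combine all N = 16 observations and assign midranks.
sorted (value, group, rank): (7,G2,1), (11,G3,2), (12,G3,3), (13,G1,4.5), (13,G2,4.5), (14,G1,6.5), (14,G3,6.5), (16,G3,8.5), (16,G4,8.5), (17,G1,10), (18,G2,11.5), (18,G4,11.5), (22,G4,13), (24,G2,14), (25,G4,15), (26,G4,16)
Step 2: Sum ranks within each group.
R_1 = 21 (n_1 = 3)
R_2 = 31 (n_2 = 4)
R_3 = 20 (n_3 = 4)
R_4 = 64 (n_4 = 5)
Step 3: H = 12/(N(N+1)) * sum(R_i^2/n_i) - 3(N+1)
     = 12/(16*17) * (21^2/3 + 31^2/4 + 20^2/4 + 64^2/5) - 3*17
     = 0.044118 * 1306.45 - 51
     = 6.637500.
Step 4: Ties present; correction factor C = 1 - 24/(16^3 - 16) = 0.994118. Corrected H = 6.637500 / 0.994118 = 6.676775.
Step 5: Under H0, H ~ chi^2(3); p-value = 0.082946.
Step 6: alpha = 0.1. reject H0.

H = 6.6768, df = 3, p = 0.082946, reject H0.


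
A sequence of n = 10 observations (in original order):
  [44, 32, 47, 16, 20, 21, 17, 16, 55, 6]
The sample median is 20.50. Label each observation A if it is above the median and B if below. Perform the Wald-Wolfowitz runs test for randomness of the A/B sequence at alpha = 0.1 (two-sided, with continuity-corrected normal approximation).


Step 1: Compute median = 20.50; label A = above, B = below.
Labels in order: AAABBABBAB  (n_A = 5, n_B = 5)
Step 2: Count runs R = 6.
Step 3: Under H0 (random ordering), E[R] = 2*n_A*n_B/(n_A+n_B) + 1 = 2*5*5/10 + 1 = 6.0000.
        Var[R] = 2*n_A*n_B*(2*n_A*n_B - n_A - n_B) / ((n_A+n_B)^2 * (n_A+n_B-1)) = 2000/900 = 2.2222.
        SD[R] = 1.4907.
Step 4: R = E[R], so z = 0 with no continuity correction.
Step 5: Two-sided p-value via normal approximation = 2*(1 - Phi(|z|)) = 1.000000.
Step 6: alpha = 0.1. fail to reject H0.

R = 6, z = 0.0000, p = 1.000000, fail to reject H0.


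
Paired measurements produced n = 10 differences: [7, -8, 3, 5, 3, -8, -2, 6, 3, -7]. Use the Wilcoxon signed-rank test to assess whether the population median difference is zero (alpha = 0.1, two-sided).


Step 1: Drop any zero differences (none here) and take |d_i|.
|d| = [7, 8, 3, 5, 3, 8, 2, 6, 3, 7]
Step 2: Midrank |d_i| (ties get averaged ranks).
ranks: |7|->7.5, |8|->9.5, |3|->3, |5|->5, |3|->3, |8|->9.5, |2|->1, |6|->6, |3|->3, |7|->7.5
Step 3: Attach original signs; sum ranks with positive sign and with negative sign.
W+ = 7.5 + 3 + 5 + 3 + 6 + 3 = 27.5
W- = 9.5 + 9.5 + 1 + 7.5 = 27.5
(Check: W+ + W- = 55 should equal n(n+1)/2 = 55.)
Step 4: Test statistic W = min(W+, W-) = 27.5.
Step 5: Ties in |d|, so use the tie-corrected normal approximation.
        E[W] = n(n+1)/4 = 10*11/4 = 27.5.
        Tie groups: |d|=3 (t=3), |d|=7 (t=2), |d|=8 (t=2); sum(t^3 - t) = 36.
        Var[W] = n(n+1)(2n+1)/24 - sum(t^3-t)/48 = 2310/24 - 36/48 = 95.5.
        z = (W - E[W]) / sqrt(Var[W]) = (27.5 - 27.5) / 9.7724 = 0.0000.
        Two-sided p = 2*Phi(z) = 1.000000.
Step 6: alpha = 0.1. fail to reject H0.

W+ = 27.5, W- = 27.5, W = min = 27.5, p = 1.000000, fail to reject H0.


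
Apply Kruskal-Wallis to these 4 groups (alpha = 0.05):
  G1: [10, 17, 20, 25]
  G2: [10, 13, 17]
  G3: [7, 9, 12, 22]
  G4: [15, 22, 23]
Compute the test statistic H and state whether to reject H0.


Step 1: Combine all N = 14 observations and assign midranks.
sorted (value, group, rank): (7,G3,1), (9,G3,2), (10,G1,3.5), (10,G2,3.5), (12,G3,5), (13,G2,6), (15,G4,7), (17,G1,8.5), (17,G2,8.5), (20,G1,10), (22,G3,11.5), (22,G4,11.5), (23,G4,13), (25,G1,14)
Step 2: Sum ranks within each group.
R_1 = 36 (n_1 = 4)
R_2 = 18 (n_2 = 3)
R_3 = 19.5 (n_3 = 4)
R_4 = 31.5 (n_4 = 3)
Step 3: H = 12/(N(N+1)) * sum(R_i^2/n_i) - 3(N+1)
     = 12/(14*15) * (36^2/4 + 18^2/3 + 19.5^2/4 + 31.5^2/3) - 3*15
     = 0.057143 * 857.812 - 45
     = 4.017857.
Step 4: Ties present; correction factor C = 1 - 18/(14^3 - 14) = 0.993407. Corrected H = 4.017857 / 0.993407 = 4.044524.
Step 5: Under H0, H ~ chi^2(3); p-value = 0.256696.
Step 6: alpha = 0.05. fail to reject H0.

H = 4.0445, df = 3, p = 0.256696, fail to reject H0.


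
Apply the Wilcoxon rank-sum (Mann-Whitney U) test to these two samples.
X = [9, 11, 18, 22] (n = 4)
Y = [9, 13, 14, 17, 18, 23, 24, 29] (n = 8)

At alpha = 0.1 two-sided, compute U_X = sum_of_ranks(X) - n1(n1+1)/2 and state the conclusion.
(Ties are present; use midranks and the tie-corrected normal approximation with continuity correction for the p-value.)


Step 1: Combine and sort all 12 observations; assign midranks.
sorted (value, group): (9,X), (9,Y), (11,X), (13,Y), (14,Y), (17,Y), (18,X), (18,Y), (22,X), (23,Y), (24,Y), (29,Y)
ranks: 9->1.5, 9->1.5, 11->3, 13->4, 14->5, 17->6, 18->7.5, 18->7.5, 22->9, 23->10, 24->11, 29->12
Step 2: Rank sum for X: R1 = 1.5 + 3 + 7.5 + 9 = 21.
Step 3: U_X = R1 - n1(n1+1)/2 = 21 - 4*5/2 = 21 - 10 = 11.
       U_Y = n1*n2 - U_X = 32 - 11 = 21.
Step 4: Ties are present, so use the tie-corrected normal approximation (with continuity correction) for the p-value.
Step 5: p-value = 0.443097; compare to alpha = 0.1. fail to reject H0.

U_X = 11, p = 0.443097, fail to reject H0 at alpha = 0.1.


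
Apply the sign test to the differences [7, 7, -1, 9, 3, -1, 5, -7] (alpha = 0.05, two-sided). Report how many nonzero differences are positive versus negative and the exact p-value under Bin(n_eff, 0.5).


Step 1: Discard zero differences. Original n = 8; n_eff = number of nonzero differences = 8.
Nonzero differences (with sign): +7, +7, -1, +9, +3, -1, +5, -7
Step 2: Count signs: positive = 5, negative = 3.
Step 3: Under H0: P(positive) = 0.5, so the number of positives S ~ Bin(8, 0.5).
Step 4: Two-sided exact p-value = sum of Bin(8,0.5) probabilities at or below the observed probability = 0.726562.
Step 5: alpha = 0.05. fail to reject H0.

n_eff = 8, pos = 5, neg = 3, p = 0.726562, fail to reject H0.


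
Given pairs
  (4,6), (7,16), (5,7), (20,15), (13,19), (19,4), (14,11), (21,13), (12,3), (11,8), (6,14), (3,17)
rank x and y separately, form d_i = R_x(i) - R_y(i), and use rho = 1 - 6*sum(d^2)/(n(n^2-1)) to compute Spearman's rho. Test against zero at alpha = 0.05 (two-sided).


Step 1: Rank x and y separately (midranks; no ties here).
rank(x): 4->2, 7->5, 5->3, 20->11, 13->8, 19->10, 14->9, 21->12, 12->7, 11->6, 6->4, 3->1
rank(y): 6->3, 16->10, 7->4, 15->9, 19->12, 4->2, 11->6, 13->7, 3->1, 8->5, 14->8, 17->11
Step 2: d_i = R_x(i) - R_y(i); compute d_i^2.
  (2-3)^2=1, (5-10)^2=25, (3-4)^2=1, (11-9)^2=4, (8-12)^2=16, (10-2)^2=64, (9-6)^2=9, (12-7)^2=25, (7-1)^2=36, (6-5)^2=1, (4-8)^2=16, (1-11)^2=100
sum(d^2) = 298.
Step 3: rho = 1 - 6*298 / (12*(12^2 - 1)) = 1 - 1788/1716 = -0.041958.
Step 4: Under H0, t = rho * sqrt((n-2)/(1-rho^2)) = -0.1328 ~ t(10).
Step 5: Two-sided p-value from the t-distribution with 10 df = 0.896986.
Step 6: alpha = 0.05. fail to reject H0.

rho = -0.0420, p = 0.896986, fail to reject H0 at alpha = 0.05.


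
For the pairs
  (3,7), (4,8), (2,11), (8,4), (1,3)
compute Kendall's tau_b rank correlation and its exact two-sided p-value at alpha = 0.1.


Step 1: Enumerate the 10 unordered pairs (i,j) with i<j and classify each by sign(x_j-x_i) * sign(y_j-y_i).
  (1,2):dx=+1,dy=+1->C; (1,3):dx=-1,dy=+4->D; (1,4):dx=+5,dy=-3->D; (1,5):dx=-2,dy=-4->C
  (2,3):dx=-2,dy=+3->D; (2,4):dx=+4,dy=-4->D; (2,5):dx=-3,dy=-5->C; (3,4):dx=+6,dy=-7->D
  (3,5):dx=-1,dy=-8->C; (4,5):dx=-7,dy=-1->C
Step 2: C = 5, D = 5, total pairs = 10.
Step 3: tau = (C - D)/(n(n-1)/2) = (5 - 5)/10 = 0.000000.
Step 4: Exact two-sided p-value (enumerate n! = 120 permutations of y under H0): p = 1.000000.
Step 5: alpha = 0.1. fail to reject H0.

tau_b = 0.0000 (C=5, D=5), p = 1.000000, fail to reject H0.


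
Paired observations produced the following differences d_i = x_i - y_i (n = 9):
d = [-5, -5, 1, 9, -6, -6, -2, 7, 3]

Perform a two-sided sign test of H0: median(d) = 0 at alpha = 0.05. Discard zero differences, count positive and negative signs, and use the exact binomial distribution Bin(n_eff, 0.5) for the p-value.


Step 1: Discard zero differences. Original n = 9; n_eff = number of nonzero differences = 9.
Nonzero differences (with sign): -5, -5, +1, +9, -6, -6, -2, +7, +3
Step 2: Count signs: positive = 4, negative = 5.
Step 3: Under H0: P(positive) = 0.5, so the number of positives S ~ Bin(9, 0.5).
Step 4: Two-sided exact p-value = sum of Bin(9,0.5) probabilities at or below the observed probability = 1.000000.
Step 5: alpha = 0.05. fail to reject H0.

n_eff = 9, pos = 4, neg = 5, p = 1.000000, fail to reject H0.


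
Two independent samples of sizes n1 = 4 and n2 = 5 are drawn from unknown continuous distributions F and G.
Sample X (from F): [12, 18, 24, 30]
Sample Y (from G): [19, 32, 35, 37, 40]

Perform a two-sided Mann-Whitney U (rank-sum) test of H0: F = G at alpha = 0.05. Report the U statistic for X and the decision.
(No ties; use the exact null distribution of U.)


Step 1: Combine and sort all 9 observations; assign midranks.
sorted (value, group): (12,X), (18,X), (19,Y), (24,X), (30,X), (32,Y), (35,Y), (37,Y), (40,Y)
ranks: 12->1, 18->2, 19->3, 24->4, 30->5, 32->6, 35->7, 37->8, 40->9
Step 2: Rank sum for X: R1 = 1 + 2 + 4 + 5 = 12.
Step 3: U_X = R1 - n1(n1+1)/2 = 12 - 4*5/2 = 12 - 10 = 2.
       U_Y = n1*n2 - U_X = 20 - 2 = 18.
Step 4: No ties, so the exact null distribution of U (based on enumerating the C(9,4) = 126 equally likely rank assignments) gives the two-sided p-value.
Step 5: p-value = 0.063492; compare to alpha = 0.05. fail to reject H0.

U_X = 2, p = 0.063492, fail to reject H0 at alpha = 0.05.


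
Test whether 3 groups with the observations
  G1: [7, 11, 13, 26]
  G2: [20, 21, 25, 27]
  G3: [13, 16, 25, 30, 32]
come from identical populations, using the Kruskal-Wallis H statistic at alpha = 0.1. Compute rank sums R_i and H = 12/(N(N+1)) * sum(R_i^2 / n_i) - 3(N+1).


Step 1: Combine all N = 13 observations and assign midranks.
sorted (value, group, rank): (7,G1,1), (11,G1,2), (13,G1,3.5), (13,G3,3.5), (16,G3,5), (20,G2,6), (21,G2,7), (25,G2,8.5), (25,G3,8.5), (26,G1,10), (27,G2,11), (30,G3,12), (32,G3,13)
Step 2: Sum ranks within each group.
R_1 = 16.5 (n_1 = 4)
R_2 = 32.5 (n_2 = 4)
R_3 = 42 (n_3 = 5)
Step 3: H = 12/(N(N+1)) * sum(R_i^2/n_i) - 3(N+1)
     = 12/(13*14) * (16.5^2/4 + 32.5^2/4 + 42^2/5) - 3*14
     = 0.065934 * 684.925 - 42
     = 3.159890.
Step 4: Ties present; correction factor C = 1 - 12/(13^3 - 13) = 0.994505. Corrected H = 3.159890 / 0.994505 = 3.177348.
Step 5: Under H0, H ~ chi^2(2); p-value = 0.204196.
Step 6: alpha = 0.1. fail to reject H0.

H = 3.1773, df = 2, p = 0.204196, fail to reject H0.


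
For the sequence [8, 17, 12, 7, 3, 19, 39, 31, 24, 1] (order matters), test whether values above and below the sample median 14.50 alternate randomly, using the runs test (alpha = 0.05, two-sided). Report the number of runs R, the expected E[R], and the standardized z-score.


Step 1: Compute median = 14.50; label A = above, B = below.
Labels in order: BABBBAAAAB  (n_A = 5, n_B = 5)
Step 2: Count runs R = 5.
Step 3: Under H0 (random ordering), E[R] = 2*n_A*n_B/(n_A+n_B) + 1 = 2*5*5/10 + 1 = 6.0000.
        Var[R] = 2*n_A*n_B*(2*n_A*n_B - n_A - n_B) / ((n_A+n_B)^2 * (n_A+n_B-1)) = 2000/900 = 2.2222.
        SD[R] = 1.4907.
Step 4: Continuity-corrected z = (R + 0.5 - E[R]) / SD[R] = (5 + 0.5 - 6.0000) / 1.4907 = -0.3354.
Step 5: Two-sided p-value via normal approximation = 2*(1 - Phi(|z|)) = 0.737316.
Step 6: alpha = 0.05. fail to reject H0.

R = 5, z = -0.3354, p = 0.737316, fail to reject H0.


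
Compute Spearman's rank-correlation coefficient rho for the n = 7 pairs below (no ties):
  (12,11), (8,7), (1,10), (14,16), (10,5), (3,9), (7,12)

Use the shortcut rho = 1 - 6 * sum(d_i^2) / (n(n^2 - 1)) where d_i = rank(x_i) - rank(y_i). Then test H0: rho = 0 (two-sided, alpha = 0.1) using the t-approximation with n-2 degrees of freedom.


Step 1: Rank x and y separately (midranks; no ties here).
rank(x): 12->6, 8->4, 1->1, 14->7, 10->5, 3->2, 7->3
rank(y): 11->5, 7->2, 10->4, 16->7, 5->1, 9->3, 12->6
Step 2: d_i = R_x(i) - R_y(i); compute d_i^2.
  (6-5)^2=1, (4-2)^2=4, (1-4)^2=9, (7-7)^2=0, (5-1)^2=16, (2-3)^2=1, (3-6)^2=9
sum(d^2) = 40.
Step 3: rho = 1 - 6*40 / (7*(7^2 - 1)) = 1 - 240/336 = 0.285714.
Step 4: Under H0, t = rho * sqrt((n-2)/(1-rho^2)) = 0.6667 ~ t(5).
Step 5: Two-sided p-value from the t-distribution with 5 df = 0.534509.
Step 6: alpha = 0.1. fail to reject H0.

rho = 0.2857, p = 0.534509, fail to reject H0 at alpha = 0.1.


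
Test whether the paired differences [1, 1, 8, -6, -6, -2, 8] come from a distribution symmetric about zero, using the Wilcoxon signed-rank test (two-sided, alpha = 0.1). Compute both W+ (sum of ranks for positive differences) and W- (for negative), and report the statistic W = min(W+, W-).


Step 1: Drop any zero differences (none here) and take |d_i|.
|d| = [1, 1, 8, 6, 6, 2, 8]
Step 2: Midrank |d_i| (ties get averaged ranks).
ranks: |1|->1.5, |1|->1.5, |8|->6.5, |6|->4.5, |6|->4.5, |2|->3, |8|->6.5
Step 3: Attach original signs; sum ranks with positive sign and with negative sign.
W+ = 1.5 + 1.5 + 6.5 + 6.5 = 16
W- = 4.5 + 4.5 + 3 = 12
(Check: W+ + W- = 28 should equal n(n+1)/2 = 28.)
Step 4: Test statistic W = min(W+, W-) = 12.
Step 5: Ties in |d|, so use the tie-corrected normal approximation.
        E[W] = n(n+1)/4 = 7*8/4 = 14.
        Tie groups: |d|=1 (t=2), |d|=6 (t=2), |d|=8 (t=2); sum(t^3 - t) = 18.
        Var[W] = n(n+1)(2n+1)/24 - sum(t^3-t)/48 = 840/24 - 18/48 = 34.625.
        z = (W - E[W]) / sqrt(Var[W]) = (12 - 14) / 5.8843 = -0.3399.
        Two-sided p = 2*Phi(z) = 0.733941.
Step 6: alpha = 0.1. fail to reject H0.

W+ = 16, W- = 12, W = min = 12, p = 0.733941, fail to reject H0.


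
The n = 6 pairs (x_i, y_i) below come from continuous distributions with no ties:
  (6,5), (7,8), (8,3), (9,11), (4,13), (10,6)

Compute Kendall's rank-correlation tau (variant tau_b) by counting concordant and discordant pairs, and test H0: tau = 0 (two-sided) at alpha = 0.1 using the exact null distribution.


Step 1: Enumerate the 15 unordered pairs (i,j) with i<j and classify each by sign(x_j-x_i) * sign(y_j-y_i).
  (1,2):dx=+1,dy=+3->C; (1,3):dx=+2,dy=-2->D; (1,4):dx=+3,dy=+6->C; (1,5):dx=-2,dy=+8->D
  (1,6):dx=+4,dy=+1->C; (2,3):dx=+1,dy=-5->D; (2,4):dx=+2,dy=+3->C; (2,5):dx=-3,dy=+5->D
  (2,6):dx=+3,dy=-2->D; (3,4):dx=+1,dy=+8->C; (3,5):dx=-4,dy=+10->D; (3,6):dx=+2,dy=+3->C
  (4,5):dx=-5,dy=+2->D; (4,6):dx=+1,dy=-5->D; (5,6):dx=+6,dy=-7->D
Step 2: C = 6, D = 9, total pairs = 15.
Step 3: tau = (C - D)/(n(n-1)/2) = (6 - 9)/15 = -0.200000.
Step 4: Exact two-sided p-value (enumerate n! = 720 permutations of y under H0): p = 0.719444.
Step 5: alpha = 0.1. fail to reject H0.

tau_b = -0.2000 (C=6, D=9), p = 0.719444, fail to reject H0.


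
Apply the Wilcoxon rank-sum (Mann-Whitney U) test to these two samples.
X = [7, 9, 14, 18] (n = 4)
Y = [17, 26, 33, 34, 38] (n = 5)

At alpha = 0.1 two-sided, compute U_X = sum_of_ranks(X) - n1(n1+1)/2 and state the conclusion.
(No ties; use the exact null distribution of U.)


Step 1: Combine and sort all 9 observations; assign midranks.
sorted (value, group): (7,X), (9,X), (14,X), (17,Y), (18,X), (26,Y), (33,Y), (34,Y), (38,Y)
ranks: 7->1, 9->2, 14->3, 17->4, 18->5, 26->6, 33->7, 34->8, 38->9
Step 2: Rank sum for X: R1 = 1 + 2 + 3 + 5 = 11.
Step 3: U_X = R1 - n1(n1+1)/2 = 11 - 4*5/2 = 11 - 10 = 1.
       U_Y = n1*n2 - U_X = 20 - 1 = 19.
Step 4: No ties, so the exact null distribution of U (based on enumerating the C(9,4) = 126 equally likely rank assignments) gives the two-sided p-value.
Step 5: p-value = 0.031746; compare to alpha = 0.1. reject H0.

U_X = 1, p = 0.031746, reject H0 at alpha = 0.1.
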